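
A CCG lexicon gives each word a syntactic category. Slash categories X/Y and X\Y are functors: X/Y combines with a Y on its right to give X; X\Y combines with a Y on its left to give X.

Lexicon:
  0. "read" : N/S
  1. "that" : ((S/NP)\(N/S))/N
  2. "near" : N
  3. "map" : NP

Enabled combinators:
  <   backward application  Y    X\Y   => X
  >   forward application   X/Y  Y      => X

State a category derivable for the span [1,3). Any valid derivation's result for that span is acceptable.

(S/NP)\(N/S)

[0,4] S   >
  [0,3] S/NP   <
    [0,1] "read" : N/S
    [1,3] (S/NP)\(N/S)   >
      [1,2] "that" : ((S/NP)\(N/S))/N
      [2,3] "near" : N
  [3,4] "map" : NP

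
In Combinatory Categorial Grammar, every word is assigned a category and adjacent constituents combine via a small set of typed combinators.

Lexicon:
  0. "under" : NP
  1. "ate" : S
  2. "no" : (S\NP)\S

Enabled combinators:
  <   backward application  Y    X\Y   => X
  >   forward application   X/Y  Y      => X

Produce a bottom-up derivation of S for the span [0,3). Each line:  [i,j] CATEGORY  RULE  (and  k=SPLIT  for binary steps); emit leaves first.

[0,1] NP  lex  "under"
[1,2] S  lex  "ate"
[2,3] (S\NP)\S  lex  "no"
[1,3] S\NP  <  k=2
[0,3] S  <  k=1

[0,3] S   <
  [0,1] "under" : NP
  [1,3] S\NP   <
    [1,2] "ate" : S
    [2,3] "no" : (S\NP)\S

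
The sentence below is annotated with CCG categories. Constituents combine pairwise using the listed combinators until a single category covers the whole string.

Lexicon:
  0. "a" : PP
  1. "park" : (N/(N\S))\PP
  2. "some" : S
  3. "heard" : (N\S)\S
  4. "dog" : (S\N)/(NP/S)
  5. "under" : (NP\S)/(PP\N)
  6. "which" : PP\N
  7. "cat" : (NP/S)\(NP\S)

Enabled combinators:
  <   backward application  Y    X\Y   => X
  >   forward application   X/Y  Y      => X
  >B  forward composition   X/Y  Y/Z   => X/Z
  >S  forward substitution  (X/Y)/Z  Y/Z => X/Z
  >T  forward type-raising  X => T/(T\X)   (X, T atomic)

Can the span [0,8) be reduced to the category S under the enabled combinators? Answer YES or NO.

[0,8] S   <
  [0,4] N   >
    [0,2] N/(N\S)   <
      [0,1] "a" : PP
      [1,2] "park" : (N/(N\S))\PP
    [2,4] N\S   <
      [2,3] "some" : S
      [3,4] "heard" : (N\S)\S
  [4,8] S\N   >
    [4,5] "dog" : (S\N)/(NP/S)
    [5,8] NP/S   <
      [5,7] NP\S   >
        [5,6] "under" : (NP\S)/(PP\N)
        [6,7] "which" : PP\N
      [7,8] "cat" : (NP/S)\(NP\S)

YES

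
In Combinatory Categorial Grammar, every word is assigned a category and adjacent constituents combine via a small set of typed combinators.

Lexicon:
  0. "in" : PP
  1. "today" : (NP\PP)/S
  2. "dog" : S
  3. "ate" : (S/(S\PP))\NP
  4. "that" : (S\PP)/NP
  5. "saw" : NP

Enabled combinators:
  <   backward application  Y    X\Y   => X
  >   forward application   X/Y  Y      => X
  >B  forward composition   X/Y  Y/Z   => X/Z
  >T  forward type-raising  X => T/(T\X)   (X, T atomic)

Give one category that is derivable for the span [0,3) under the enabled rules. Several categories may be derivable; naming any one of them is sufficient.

NP

[0,6] S   >
  [0,4] S/(S\PP)   <
    [0,3] NP   <
      [0,1] "in" : PP
      [1,3] NP\PP   >
        [1,2] "today" : (NP\PP)/S
        [2,3] "dog" : S
    [3,4] "ate" : (S/(S\PP))\NP
  [4,6] S\PP   >
    [4,5] "that" : (S\PP)/NP
    [5,6] "saw" : NP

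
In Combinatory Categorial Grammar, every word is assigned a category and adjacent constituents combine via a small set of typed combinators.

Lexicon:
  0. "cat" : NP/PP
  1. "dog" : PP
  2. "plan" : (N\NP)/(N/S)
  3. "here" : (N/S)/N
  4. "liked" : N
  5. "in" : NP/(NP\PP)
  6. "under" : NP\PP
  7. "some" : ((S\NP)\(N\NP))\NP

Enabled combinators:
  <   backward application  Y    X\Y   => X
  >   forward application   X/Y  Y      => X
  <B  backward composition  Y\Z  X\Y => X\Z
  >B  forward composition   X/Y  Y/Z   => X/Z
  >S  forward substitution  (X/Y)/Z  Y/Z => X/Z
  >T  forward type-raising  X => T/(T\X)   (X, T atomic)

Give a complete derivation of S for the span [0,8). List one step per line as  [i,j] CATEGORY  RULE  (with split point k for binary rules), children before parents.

[0,1] NP/PP  lex  "cat"
[1,2] PP  lex  "dog"
[0,2] NP  >  k=1
[2,3] (N\NP)/(N/S)  lex  "plan"
[3,4] (N/S)/N  lex  "here"
[4,5] N  lex  "liked"
[3,5] N/S  >  k=4
[2,5] N\NP  >  k=3
[5,6] NP/(NP\PP)  lex  "in"
[6,7] NP\PP  lex  "under"
[5,7] NP  >  k=6
[7,8] ((S\NP)\(N\NP))\NP  lex  "some"
[5,8] (S\NP)\(N\NP)  <  k=7
[2,8] S\NP  <  k=5
[0,8] S  <  k=2

[0,8] S   <
  [0,2] NP   >
    [0,1] "cat" : NP/PP
    [1,2] "dog" : PP
  [2,8] S\NP   <
    [2,5] N\NP   >
      [2,3] "plan" : (N\NP)/(N/S)
      [3,5] N/S   >
        [3,4] "here" : (N/S)/N
        [4,5] "liked" : N
    [5,8] (S\NP)\(N\NP)   <
      [5,7] NP   >
        [5,6] "in" : NP/(NP\PP)
        [6,7] "under" : NP\PP
      [7,8] "some" : ((S\NP)\(N\NP))\NP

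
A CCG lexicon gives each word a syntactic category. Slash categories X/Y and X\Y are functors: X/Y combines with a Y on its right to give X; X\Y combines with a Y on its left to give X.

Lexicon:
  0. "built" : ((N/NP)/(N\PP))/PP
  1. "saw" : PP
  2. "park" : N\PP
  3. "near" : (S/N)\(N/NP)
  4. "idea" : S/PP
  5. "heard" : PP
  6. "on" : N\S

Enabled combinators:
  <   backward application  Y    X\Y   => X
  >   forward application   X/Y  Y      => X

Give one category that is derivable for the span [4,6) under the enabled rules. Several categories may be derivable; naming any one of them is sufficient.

[0,7] S   >
  [0,4] S/N   <
    [0,3] N/NP   >
      [0,2] (N/NP)/(N\PP)   >
        [0,1] "built" : ((N/NP)/(N\PP))/PP
        [1,2] "saw" : PP
      [2,3] "park" : N\PP
    [3,4] "near" : (S/N)\(N/NP)
  [4,7] N   <
    [4,6] S   >
      [4,5] "idea" : S/PP
      [5,6] "heard" : PP
    [6,7] "on" : N\S

S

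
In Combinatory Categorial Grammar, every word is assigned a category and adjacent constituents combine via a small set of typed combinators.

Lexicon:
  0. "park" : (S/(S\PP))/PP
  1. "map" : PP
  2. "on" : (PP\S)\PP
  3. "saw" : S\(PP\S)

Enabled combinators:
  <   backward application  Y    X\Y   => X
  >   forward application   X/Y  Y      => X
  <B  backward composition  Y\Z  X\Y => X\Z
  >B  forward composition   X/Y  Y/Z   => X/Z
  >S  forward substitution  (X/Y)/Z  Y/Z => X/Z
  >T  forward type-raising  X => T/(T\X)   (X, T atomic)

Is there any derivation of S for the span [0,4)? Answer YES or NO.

YES

[0,4] S   >
  [0,2] S/(S\PP)   >
    [0,1] "park" : (S/(S\PP))/PP
    [1,2] "map" : PP
  [2,4] S\PP   <B
    [2,3] "on" : (PP\S)\PP
    [3,4] "saw" : S\(PP\S)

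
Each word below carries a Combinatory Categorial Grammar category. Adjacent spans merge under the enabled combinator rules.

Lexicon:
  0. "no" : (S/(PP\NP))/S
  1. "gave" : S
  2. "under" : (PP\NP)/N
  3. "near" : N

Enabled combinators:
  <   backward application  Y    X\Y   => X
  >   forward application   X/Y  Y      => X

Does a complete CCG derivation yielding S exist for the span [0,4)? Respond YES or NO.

YES

[0,4] S   >
  [0,2] S/(PP\NP)   >
    [0,1] "no" : (S/(PP\NP))/S
    [1,2] "gave" : S
  [2,4] PP\NP   >
    [2,3] "under" : (PP\NP)/N
    [3,4] "near" : N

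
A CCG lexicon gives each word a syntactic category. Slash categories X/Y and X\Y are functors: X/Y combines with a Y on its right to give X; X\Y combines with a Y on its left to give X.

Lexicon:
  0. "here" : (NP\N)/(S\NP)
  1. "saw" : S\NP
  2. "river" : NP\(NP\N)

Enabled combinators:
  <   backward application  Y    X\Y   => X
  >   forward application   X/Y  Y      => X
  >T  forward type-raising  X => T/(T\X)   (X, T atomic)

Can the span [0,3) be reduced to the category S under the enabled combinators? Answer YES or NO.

NO

(NP\N)/(S\NP) S\NP NP\(NP\N)
CKY chart[0,3] = {N/(N\NP), NP, NP/(NP\NP), PP/(PP\NP), S/(S\NP)}; S ∉ chart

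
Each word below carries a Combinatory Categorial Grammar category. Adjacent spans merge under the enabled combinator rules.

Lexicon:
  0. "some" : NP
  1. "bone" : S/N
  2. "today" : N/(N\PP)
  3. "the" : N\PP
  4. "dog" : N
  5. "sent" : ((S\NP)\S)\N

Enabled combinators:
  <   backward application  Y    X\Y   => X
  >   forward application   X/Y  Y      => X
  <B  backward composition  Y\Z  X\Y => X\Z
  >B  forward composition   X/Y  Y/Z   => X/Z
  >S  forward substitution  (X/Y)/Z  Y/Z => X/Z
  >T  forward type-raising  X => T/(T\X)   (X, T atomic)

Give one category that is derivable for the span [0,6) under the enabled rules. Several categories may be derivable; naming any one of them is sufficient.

[0,6] S   >
  [0,1] S/(S\NP)   >T
    [0,1] "some" : NP
  [1,6] S\NP   <
    [1,4] S   >
      [1,2] "bone" : S/N
      [2,4] N   >
        [2,3] "today" : N/(N\PP)
        [3,4] "the" : N\PP
    [4,6] (S\NP)\S   <
      [4,5] "dog" : N
      [5,6] "sent" : ((S\NP)\S)\N

S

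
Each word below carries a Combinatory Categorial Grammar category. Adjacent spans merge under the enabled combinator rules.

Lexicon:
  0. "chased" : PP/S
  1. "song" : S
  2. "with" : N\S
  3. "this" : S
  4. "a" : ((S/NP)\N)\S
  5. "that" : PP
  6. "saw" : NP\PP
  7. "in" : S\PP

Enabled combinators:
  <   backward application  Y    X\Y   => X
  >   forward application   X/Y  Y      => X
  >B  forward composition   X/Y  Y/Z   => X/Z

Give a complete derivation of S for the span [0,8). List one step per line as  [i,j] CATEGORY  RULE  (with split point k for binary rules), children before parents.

[0,8] S   <
  [0,7] PP   >
    [0,1] "chased" : PP/S
    [1,7] S   >
      [1,5] S/NP   <
        [1,3] N   <
          [1,2] "song" : S
          [2,3] "with" : N\S
        [3,5] (S/NP)\N   <
          [3,4] "this" : S
          [4,5] "a" : ((S/NP)\N)\S
      [5,7] NP   <
        [5,6] "that" : PP
        [6,7] "saw" : NP\PP
  [7,8] "in" : S\PP

[0,1] PP/S  lex  "chased"
[1,2] S  lex  "song"
[2,3] N\S  lex  "with"
[1,3] N  <  k=2
[3,4] S  lex  "this"
[4,5] ((S/NP)\N)\S  lex  "a"
[3,5] (S/NP)\N  <  k=4
[1,5] S/NP  <  k=3
[5,6] PP  lex  "that"
[6,7] NP\PP  lex  "saw"
[5,7] NP  <  k=6
[1,7] S  >  k=5
[0,7] PP  >  k=1
[7,8] S\PP  lex  "in"
[0,8] S  <  k=7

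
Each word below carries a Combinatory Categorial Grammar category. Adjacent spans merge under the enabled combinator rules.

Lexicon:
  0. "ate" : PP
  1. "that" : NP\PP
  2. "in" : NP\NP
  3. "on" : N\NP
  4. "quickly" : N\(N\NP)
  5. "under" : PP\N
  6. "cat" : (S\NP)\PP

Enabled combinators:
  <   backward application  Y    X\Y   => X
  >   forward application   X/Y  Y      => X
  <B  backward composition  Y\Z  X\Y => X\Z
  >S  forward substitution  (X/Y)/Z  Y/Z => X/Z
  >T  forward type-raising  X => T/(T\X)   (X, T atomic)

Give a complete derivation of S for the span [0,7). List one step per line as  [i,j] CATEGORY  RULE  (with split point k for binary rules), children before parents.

[0,7] S   <
  [0,2] NP   >
    [0,1] NP/(NP\PP)   >T
      [0,1] "ate" : PP
    [1,2] "that" : NP\PP
  [2,7] S\NP   <
    [2,6] PP   <
      [2,5] N   <
        [2,4] N\NP   <B
          [2,3] "in" : NP\NP
          [3,4] "on" : N\NP
        [4,5] "quickly" : N\(N\NP)
      [5,6] "under" : PP\N
    [6,7] "cat" : (S\NP)\PP

[0,1] PP  lex  "ate"
[0,1] NP/(NP\PP)  >T
[1,2] NP\PP  lex  "that"
[0,2] NP  >  k=1
[2,3] NP\NP  lex  "in"
[3,4] N\NP  lex  "on"
[2,4] N\NP  <B  k=3
[4,5] N\(N\NP)  lex  "quickly"
[2,5] N  <  k=4
[5,6] PP\N  lex  "under"
[2,6] PP  <  k=5
[6,7] (S\NP)\PP  lex  "cat"
[2,7] S\NP  <  k=6
[0,7] S  <  k=2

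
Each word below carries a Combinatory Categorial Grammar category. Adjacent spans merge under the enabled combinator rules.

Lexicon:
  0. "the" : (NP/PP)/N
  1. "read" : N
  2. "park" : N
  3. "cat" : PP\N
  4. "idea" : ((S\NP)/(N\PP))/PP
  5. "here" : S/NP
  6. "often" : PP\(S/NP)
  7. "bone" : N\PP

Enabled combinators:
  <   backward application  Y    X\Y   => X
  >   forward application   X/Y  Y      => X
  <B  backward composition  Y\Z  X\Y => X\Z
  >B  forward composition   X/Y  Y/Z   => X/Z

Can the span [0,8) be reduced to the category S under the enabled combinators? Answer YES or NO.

YES

[0,8] S   <
  [0,4] NP   >
    [0,2] NP/PP   >
      [0,1] "the" : (NP/PP)/N
      [1,2] "read" : N
    [2,4] PP   <
      [2,3] "park" : N
      [3,4] "cat" : PP\N
  [4,8] S\NP   >
    [4,7] (S\NP)/(N\PP)   >
      [4,5] "idea" : ((S\NP)/(N\PP))/PP
      [5,7] PP   <
        [5,6] "here" : S/NP
        [6,7] "often" : PP\(S/NP)
    [7,8] "bone" : N\PP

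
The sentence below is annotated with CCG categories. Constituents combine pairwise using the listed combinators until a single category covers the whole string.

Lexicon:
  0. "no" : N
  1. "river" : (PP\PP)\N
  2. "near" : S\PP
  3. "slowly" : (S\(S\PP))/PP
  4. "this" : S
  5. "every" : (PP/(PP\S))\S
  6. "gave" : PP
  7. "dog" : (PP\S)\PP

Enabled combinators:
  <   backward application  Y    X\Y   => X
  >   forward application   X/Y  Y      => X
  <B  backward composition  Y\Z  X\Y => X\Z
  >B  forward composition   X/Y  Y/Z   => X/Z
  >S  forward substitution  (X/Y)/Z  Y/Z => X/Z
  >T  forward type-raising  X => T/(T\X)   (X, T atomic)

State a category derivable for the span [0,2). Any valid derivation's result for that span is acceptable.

PP\PP

[0,8] S   <
  [0,3] S\PP   <B
    [0,2] PP\PP   <
      [0,1] "no" : N
      [1,2] "river" : (PP\PP)\N
    [2,3] "near" : S\PP
  [3,8] S\(S\PP)   >
    [3,4] "slowly" : (S\(S\PP))/PP
    [4,8] PP   >
      [4,6] PP/(PP\S)   <
        [4,5] "this" : S
        [5,6] "every" : (PP/(PP\S))\S
      [6,8] PP\S   <
        [6,7] "gave" : PP
        [7,8] "dog" : (PP\S)\PP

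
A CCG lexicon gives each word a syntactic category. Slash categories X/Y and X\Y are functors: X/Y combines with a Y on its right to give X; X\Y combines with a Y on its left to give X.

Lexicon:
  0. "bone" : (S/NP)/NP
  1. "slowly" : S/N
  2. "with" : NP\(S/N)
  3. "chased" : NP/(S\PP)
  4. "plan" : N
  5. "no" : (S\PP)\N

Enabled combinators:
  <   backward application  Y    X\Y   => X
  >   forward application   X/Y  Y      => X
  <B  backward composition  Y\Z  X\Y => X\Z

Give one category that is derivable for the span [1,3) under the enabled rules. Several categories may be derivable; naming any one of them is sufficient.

[0,6] S   >
  [0,3] S/NP   >
    [0,1] "bone" : (S/NP)/NP
    [1,3] NP   <
      [1,2] "slowly" : S/N
      [2,3] "with" : NP\(S/N)
  [3,6] NP   >
    [3,4] "chased" : NP/(S\PP)
    [4,6] S\PP   <
      [4,5] "plan" : N
      [5,6] "no" : (S\PP)\N

NP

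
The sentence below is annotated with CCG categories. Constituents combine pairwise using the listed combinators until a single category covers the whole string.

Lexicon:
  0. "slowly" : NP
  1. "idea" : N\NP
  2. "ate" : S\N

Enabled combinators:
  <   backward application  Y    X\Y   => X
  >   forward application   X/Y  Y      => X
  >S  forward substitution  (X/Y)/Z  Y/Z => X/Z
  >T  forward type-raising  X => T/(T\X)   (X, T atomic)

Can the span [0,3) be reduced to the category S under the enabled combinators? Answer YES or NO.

[0,3] S   <
  [0,2] N   >
    [0,1] N/(N\NP)   >T
      [0,1] "slowly" : NP
    [1,2] "idea" : N\NP
  [2,3] "ate" : S\N

YES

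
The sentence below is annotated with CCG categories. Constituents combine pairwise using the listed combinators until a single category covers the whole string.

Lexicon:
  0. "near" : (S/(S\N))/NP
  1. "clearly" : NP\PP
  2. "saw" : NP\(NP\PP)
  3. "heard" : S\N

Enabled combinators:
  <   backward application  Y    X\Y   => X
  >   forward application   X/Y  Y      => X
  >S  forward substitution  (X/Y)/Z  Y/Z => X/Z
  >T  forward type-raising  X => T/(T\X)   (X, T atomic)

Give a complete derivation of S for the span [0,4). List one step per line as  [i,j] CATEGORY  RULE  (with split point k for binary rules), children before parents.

[0,4] S   >
  [0,3] S/(S\N)   >
    [0,1] "near" : (S/(S\N))/NP
    [1,3] NP   <
      [1,2] "clearly" : NP\PP
      [2,3] "saw" : NP\(NP\PP)
  [3,4] "heard" : S\N

[0,1] (S/(S\N))/NP  lex  "near"
[1,2] NP\PP  lex  "clearly"
[2,3] NP\(NP\PP)  lex  "saw"
[1,3] NP  <  k=2
[0,3] S/(S\N)  >  k=1
[3,4] S\N  lex  "heard"
[0,4] S  >  k=3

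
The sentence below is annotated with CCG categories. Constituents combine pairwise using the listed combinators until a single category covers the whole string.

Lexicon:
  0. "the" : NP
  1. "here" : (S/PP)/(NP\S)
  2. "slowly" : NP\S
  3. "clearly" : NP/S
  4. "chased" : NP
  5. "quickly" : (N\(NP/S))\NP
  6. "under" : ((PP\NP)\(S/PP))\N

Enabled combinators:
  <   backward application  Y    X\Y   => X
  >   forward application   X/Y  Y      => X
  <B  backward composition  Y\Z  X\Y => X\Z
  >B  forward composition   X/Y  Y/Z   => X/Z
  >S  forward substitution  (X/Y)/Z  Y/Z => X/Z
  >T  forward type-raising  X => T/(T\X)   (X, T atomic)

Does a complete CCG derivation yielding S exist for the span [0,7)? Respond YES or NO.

NO

NP (S/PP)/(NP\S) NP\S NP/S NP (N\(NP/S))\NP ((PP\NP)\(S/PP))\N
CKY chart[0,7] = {N/(N\PP), NP/(NP\PP), PP, PP/(PP\PP), S/(S\PP)}; S ∉ chart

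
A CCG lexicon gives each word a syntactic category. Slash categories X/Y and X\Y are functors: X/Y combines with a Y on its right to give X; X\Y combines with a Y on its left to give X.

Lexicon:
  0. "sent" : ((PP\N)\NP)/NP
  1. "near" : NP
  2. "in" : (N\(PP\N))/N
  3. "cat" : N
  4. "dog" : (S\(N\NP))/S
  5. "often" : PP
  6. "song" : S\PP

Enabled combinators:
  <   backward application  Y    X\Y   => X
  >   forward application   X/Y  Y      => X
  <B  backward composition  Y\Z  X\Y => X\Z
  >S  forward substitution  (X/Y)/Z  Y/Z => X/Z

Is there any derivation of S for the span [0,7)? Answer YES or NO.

[0,7] S   <
  [0,4] N\NP   <B
    [0,2] (PP\N)\NP   >
      [0,1] "sent" : ((PP\N)\NP)/NP
      [1,2] "near" : NP
    [2,4] N\(PP\N)   >
      [2,3] "in" : (N\(PP\N))/N
      [3,4] "cat" : N
  [4,7] S\(N\NP)   >
    [4,5] "dog" : (S\(N\NP))/S
    [5,7] S   <
      [5,6] "often" : PP
      [6,7] "song" : S\PP

YES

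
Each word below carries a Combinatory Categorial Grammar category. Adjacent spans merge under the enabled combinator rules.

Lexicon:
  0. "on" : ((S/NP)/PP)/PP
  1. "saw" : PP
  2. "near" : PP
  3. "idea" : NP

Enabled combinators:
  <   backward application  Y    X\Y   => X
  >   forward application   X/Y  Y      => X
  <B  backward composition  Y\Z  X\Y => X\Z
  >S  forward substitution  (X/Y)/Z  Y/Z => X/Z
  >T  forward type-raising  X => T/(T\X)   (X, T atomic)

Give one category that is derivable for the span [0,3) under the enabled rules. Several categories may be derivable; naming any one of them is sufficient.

[0,4] S   >
  [0,3] S/NP   >
    [0,2] (S/NP)/PP   >
      [0,1] "on" : ((S/NP)/PP)/PP
      [1,2] "saw" : PP
    [2,3] "near" : PP
  [3,4] "idea" : NP

S/NP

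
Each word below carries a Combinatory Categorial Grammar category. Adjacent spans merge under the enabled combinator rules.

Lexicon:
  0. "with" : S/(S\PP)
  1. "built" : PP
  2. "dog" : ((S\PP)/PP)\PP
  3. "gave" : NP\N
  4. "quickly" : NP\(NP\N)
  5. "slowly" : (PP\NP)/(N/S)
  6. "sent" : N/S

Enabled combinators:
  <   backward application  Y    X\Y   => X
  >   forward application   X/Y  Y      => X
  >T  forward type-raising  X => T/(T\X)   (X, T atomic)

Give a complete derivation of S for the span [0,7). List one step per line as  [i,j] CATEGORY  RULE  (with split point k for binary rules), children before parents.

[0,1] S/(S\PP)  lex  "with"
[1,2] PP  lex  "built"
[2,3] ((S\PP)/PP)\PP  lex  "dog"
[1,3] (S\PP)/PP  <  k=2
[3,4] NP\N  lex  "gave"
[4,5] NP\(NP\N)  lex  "quickly"
[3,5] NP  <  k=4
[5,6] (PP\NP)/(N/S)  lex  "slowly"
[6,7] N/S  lex  "sent"
[5,7] PP\NP  >  k=6
[3,7] PP  <  k=5
[1,7] S\PP  >  k=3
[0,7] S  >  k=1

[0,7] S   >
  [0,1] "with" : S/(S\PP)
  [1,7] S\PP   >
    [1,3] (S\PP)/PP   <
      [1,2] "built" : PP
      [2,3] "dog" : ((S\PP)/PP)\PP
    [3,7] PP   <
      [3,5] NP   <
        [3,4] "gave" : NP\N
        [4,5] "quickly" : NP\(NP\N)
      [5,7] PP\NP   >
        [5,6] "slowly" : (PP\NP)/(N/S)
        [6,7] "sent" : N/S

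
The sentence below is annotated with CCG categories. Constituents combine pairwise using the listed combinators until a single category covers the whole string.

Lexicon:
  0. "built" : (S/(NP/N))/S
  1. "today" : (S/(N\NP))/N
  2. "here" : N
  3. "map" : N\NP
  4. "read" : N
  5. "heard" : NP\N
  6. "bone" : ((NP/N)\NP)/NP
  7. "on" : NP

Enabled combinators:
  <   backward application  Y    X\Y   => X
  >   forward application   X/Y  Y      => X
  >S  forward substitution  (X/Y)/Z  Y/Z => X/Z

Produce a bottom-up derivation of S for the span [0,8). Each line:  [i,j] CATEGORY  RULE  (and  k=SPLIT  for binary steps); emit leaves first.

[0,8] S   >
  [0,4] S/(NP/N)   >
    [0,1] "built" : (S/(NP/N))/S
    [1,4] S   >
      [1,3] S/(N\NP)   >
        [1,2] "today" : (S/(N\NP))/N
        [2,3] "here" : N
      [3,4] "map" : N\NP
  [4,8] NP/N   <
    [4,6] NP   <
      [4,5] "read" : N
      [5,6] "heard" : NP\N
    [6,8] (NP/N)\NP   >
      [6,7] "bone" : ((NP/N)\NP)/NP
      [7,8] "on" : NP

[0,1] (S/(NP/N))/S  lex  "built"
[1,2] (S/(N\NP))/N  lex  "today"
[2,3] N  lex  "here"
[1,3] S/(N\NP)  >  k=2
[3,4] N\NP  lex  "map"
[1,4] S  >  k=3
[0,4] S/(NP/N)  >  k=1
[4,5] N  lex  "read"
[5,6] NP\N  lex  "heard"
[4,6] NP  <  k=5
[6,7] ((NP/N)\NP)/NP  lex  "bone"
[7,8] NP  lex  "on"
[6,8] (NP/N)\NP  >  k=7
[4,8] NP/N  <  k=6
[0,8] S  >  k=4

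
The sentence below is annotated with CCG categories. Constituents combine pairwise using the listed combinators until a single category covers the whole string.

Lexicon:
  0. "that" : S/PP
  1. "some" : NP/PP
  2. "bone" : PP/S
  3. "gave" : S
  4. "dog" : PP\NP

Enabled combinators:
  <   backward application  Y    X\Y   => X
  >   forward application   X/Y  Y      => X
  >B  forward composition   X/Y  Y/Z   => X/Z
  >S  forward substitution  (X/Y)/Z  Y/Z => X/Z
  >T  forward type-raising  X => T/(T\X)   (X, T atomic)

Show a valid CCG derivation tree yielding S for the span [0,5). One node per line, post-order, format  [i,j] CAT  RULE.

[0,5] S   >
  [0,1] "that" : S/PP
  [1,5] PP   <
    [1,4] NP   >
      [1,3] NP/S   >B
        [1,2] "some" : NP/PP
        [2,3] "bone" : PP/S
      [3,4] "gave" : S
    [4,5] "dog" : PP\NP

[0,1] S/PP  lex  "that"
[1,2] NP/PP  lex  "some"
[2,3] PP/S  lex  "bone"
[1,3] NP/S  >B  k=2
[3,4] S  lex  "gave"
[1,4] NP  >  k=3
[4,5] PP\NP  lex  "dog"
[1,5] PP  <  k=4
[0,5] S  >  k=1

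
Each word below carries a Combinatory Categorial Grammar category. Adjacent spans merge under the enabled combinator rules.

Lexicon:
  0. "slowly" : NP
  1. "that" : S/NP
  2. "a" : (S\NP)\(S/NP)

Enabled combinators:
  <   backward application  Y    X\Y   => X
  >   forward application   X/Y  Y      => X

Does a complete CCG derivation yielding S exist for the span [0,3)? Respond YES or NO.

[0,3] S   <
  [0,1] "slowly" : NP
  [1,3] S\NP   <
    [1,2] "that" : S/NP
    [2,3] "a" : (S\NP)\(S/NP)

YES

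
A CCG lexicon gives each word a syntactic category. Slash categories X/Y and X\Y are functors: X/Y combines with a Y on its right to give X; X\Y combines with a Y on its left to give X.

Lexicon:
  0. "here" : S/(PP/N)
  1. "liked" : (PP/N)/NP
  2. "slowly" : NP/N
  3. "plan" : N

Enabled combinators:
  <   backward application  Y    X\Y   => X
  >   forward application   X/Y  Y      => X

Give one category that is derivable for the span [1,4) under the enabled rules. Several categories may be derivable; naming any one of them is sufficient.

PP/N

[0,4] S   >
  [0,1] "here" : S/(PP/N)
  [1,4] PP/N   >
    [1,2] "liked" : (PP/N)/NP
    [2,4] NP   >
      [2,3] "slowly" : NP/N
      [3,4] "plan" : N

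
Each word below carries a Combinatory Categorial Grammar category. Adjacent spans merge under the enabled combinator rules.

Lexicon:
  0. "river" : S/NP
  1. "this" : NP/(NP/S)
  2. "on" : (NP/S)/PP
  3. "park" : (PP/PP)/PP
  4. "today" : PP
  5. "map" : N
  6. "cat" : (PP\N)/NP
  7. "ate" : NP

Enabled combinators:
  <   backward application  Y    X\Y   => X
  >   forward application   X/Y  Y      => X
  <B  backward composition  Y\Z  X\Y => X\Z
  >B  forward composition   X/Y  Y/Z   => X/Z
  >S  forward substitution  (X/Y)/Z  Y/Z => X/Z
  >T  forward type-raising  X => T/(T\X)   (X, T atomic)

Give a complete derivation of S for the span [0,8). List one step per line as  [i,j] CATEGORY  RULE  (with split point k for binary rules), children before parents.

[0,1] S/NP  lex  "river"
[1,2] NP/(NP/S)  lex  "this"
[2,3] (NP/S)/PP  lex  "on"
[1,3] NP/PP  >B  k=2
[3,4] (PP/PP)/PP  lex  "park"
[4,5] PP  lex  "today"
[3,5] PP/PP  >  k=4
[1,5] NP/PP  >B  k=3
[5,6] N  lex  "map"
[6,7] (PP\N)/NP  lex  "cat"
[7,8] NP  lex  "ate"
[6,8] PP\N  >  k=7
[5,8] PP  <  k=6
[1,8] NP  >  k=5
[0,8] S  >  k=1

[0,8] S   >
  [0,1] "river" : S/NP
  [1,8] NP   >
    [1,5] NP/PP   >B
      [1,3] NP/PP   >B
        [1,2] "this" : NP/(NP/S)
        [2,3] "on" : (NP/S)/PP
      [3,5] PP/PP   >
        [3,4] "park" : (PP/PP)/PP
        [4,5] "today" : PP
    [5,8] PP   <
      [5,6] "map" : N
      [6,8] PP\N   >
        [6,7] "cat" : (PP\N)/NP
        [7,8] "ate" : NP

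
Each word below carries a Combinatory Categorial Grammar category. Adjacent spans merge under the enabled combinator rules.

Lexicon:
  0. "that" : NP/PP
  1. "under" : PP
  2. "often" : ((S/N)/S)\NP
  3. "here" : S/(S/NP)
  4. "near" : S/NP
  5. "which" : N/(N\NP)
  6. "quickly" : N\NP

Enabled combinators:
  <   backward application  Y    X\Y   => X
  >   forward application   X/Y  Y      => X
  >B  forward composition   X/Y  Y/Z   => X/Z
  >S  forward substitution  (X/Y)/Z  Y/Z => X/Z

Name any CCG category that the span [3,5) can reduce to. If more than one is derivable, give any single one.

S

[0,7] S   >
  [0,5] S/N   >
    [0,3] (S/N)/S   <
      [0,2] NP   >
        [0,1] "that" : NP/PP
        [1,2] "under" : PP
      [2,3] "often" : ((S/N)/S)\NP
    [3,5] S   >
      [3,4] "here" : S/(S/NP)
      [4,5] "near" : S/NP
  [5,7] N   >
    [5,6] "which" : N/(N\NP)
    [6,7] "quickly" : N\NP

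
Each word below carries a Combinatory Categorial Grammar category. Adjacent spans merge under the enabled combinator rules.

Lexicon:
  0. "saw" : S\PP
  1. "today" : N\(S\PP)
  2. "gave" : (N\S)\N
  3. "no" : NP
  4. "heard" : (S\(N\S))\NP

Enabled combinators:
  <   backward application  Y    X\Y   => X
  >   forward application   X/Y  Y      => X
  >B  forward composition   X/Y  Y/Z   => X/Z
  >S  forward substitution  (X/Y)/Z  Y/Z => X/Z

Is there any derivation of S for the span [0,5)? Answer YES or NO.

[0,5] S   <
  [0,3] N\S   <
    [0,2] N   <
      [0,1] "saw" : S\PP
      [1,2] "today" : N\(S\PP)
    [2,3] "gave" : (N\S)\N
  [3,5] S\(N\S)   <
    [3,4] "no" : NP
    [4,5] "heard" : (S\(N\S))\NP

YES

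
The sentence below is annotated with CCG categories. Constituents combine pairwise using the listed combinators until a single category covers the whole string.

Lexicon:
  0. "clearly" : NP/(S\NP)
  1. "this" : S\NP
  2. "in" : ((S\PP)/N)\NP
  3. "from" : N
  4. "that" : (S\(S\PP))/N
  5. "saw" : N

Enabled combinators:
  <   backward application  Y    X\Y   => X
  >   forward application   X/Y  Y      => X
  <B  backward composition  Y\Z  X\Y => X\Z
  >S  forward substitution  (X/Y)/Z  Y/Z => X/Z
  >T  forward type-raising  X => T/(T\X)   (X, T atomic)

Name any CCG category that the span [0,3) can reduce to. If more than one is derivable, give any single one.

[0,6] S   <
  [0,4] S\PP   >
    [0,3] (S\PP)/N   <
      [0,2] NP   >
        [0,1] "clearly" : NP/(S\NP)
        [1,2] "this" : S\NP
      [2,3] "in" : ((S\PP)/N)\NP
    [3,4] "from" : N
  [4,6] S\(S\PP)   >
    [4,5] "that" : (S\(S\PP))/N
    [5,6] "saw" : N

(S\PP)/N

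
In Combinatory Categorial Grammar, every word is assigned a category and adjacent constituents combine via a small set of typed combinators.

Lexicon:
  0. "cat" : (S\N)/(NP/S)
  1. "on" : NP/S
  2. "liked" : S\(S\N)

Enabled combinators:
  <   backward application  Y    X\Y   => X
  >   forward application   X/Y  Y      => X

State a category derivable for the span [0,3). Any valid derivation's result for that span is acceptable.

S

[0,3] S   <
  [0,2] S\N   >
    [0,1] "cat" : (S\N)/(NP/S)
    [1,2] "on" : NP/S
  [2,3] "liked" : S\(S\N)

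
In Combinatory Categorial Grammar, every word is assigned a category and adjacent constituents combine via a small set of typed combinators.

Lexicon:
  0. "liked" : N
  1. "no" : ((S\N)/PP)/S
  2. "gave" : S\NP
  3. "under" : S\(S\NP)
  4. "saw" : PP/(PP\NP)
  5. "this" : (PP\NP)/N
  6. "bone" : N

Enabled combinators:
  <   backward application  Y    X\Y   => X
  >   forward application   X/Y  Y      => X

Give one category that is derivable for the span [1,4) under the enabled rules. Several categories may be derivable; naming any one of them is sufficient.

[0,7] S   <
  [0,1] "liked" : N
  [1,7] S\N   >
    [1,4] (S\N)/PP   >
      [1,2] "no" : ((S\N)/PP)/S
      [2,4] S   <
        [2,3] "gave" : S\NP
        [3,4] "under" : S\(S\NP)
    [4,7] PP   >
      [4,5] "saw" : PP/(PP\NP)
      [5,7] PP\NP   >
        [5,6] "this" : (PP\NP)/N
        [6,7] "bone" : N

(S\N)/PP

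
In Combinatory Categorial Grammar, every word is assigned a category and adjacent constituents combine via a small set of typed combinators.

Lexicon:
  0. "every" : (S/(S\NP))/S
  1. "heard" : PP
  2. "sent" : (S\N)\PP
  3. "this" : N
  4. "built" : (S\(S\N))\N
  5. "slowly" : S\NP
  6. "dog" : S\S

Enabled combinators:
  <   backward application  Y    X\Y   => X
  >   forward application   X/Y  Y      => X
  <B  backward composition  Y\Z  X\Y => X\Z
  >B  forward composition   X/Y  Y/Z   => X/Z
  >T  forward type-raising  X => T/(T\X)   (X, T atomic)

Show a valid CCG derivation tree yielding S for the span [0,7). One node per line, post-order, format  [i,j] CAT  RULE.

[0,7] S   >
  [0,5] S/(S\NP)   >
    [0,1] "every" : (S/(S\NP))/S
    [1,5] S   <
      [1,3] S\N   <
        [1,2] "heard" : PP
        [2,3] "sent" : (S\N)\PP
      [3,5] S\(S\N)   <
        [3,4] "this" : N
        [4,5] "built" : (S\(S\N))\N
  [5,7] S\NP   <B
    [5,6] "slowly" : S\NP
    [6,7] "dog" : S\S

[0,1] (S/(S\NP))/S  lex  "every"
[1,2] PP  lex  "heard"
[2,3] (S\N)\PP  lex  "sent"
[1,3] S\N  <  k=2
[3,4] N  lex  "this"
[4,5] (S\(S\N))\N  lex  "built"
[3,5] S\(S\N)  <  k=4
[1,5] S  <  k=3
[0,5] S/(S\NP)  >  k=1
[5,6] S\NP  lex  "slowly"
[6,7] S\S  lex  "dog"
[5,7] S\NP  <B  k=6
[0,7] S  >  k=5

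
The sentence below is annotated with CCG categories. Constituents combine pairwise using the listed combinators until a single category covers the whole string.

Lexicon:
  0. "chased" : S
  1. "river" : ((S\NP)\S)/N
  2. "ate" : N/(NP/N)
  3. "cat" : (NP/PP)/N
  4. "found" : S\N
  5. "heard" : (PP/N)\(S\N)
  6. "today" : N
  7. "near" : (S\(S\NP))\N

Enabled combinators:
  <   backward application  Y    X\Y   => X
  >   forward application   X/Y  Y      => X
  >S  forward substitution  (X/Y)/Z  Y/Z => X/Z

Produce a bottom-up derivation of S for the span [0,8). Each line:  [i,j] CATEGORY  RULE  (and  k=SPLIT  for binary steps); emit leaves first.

[0,8] S   <
  [0,6] S\NP   <
    [0,1] "chased" : S
    [1,6] (S\NP)\S   >
      [1,2] "river" : ((S\NP)\S)/N
      [2,6] N   >
        [2,3] "ate" : N/(NP/N)
        [3,6] NP/N   >S
          [3,4] "cat" : (NP/PP)/N
          [4,6] PP/N   <
            [4,5] "found" : S\N
            [5,6] "heard" : (PP/N)\(S\N)
  [6,8] S\(S\NP)   <
    [6,7] "today" : N
    [7,8] "near" : (S\(S\NP))\N

[0,1] S  lex  "chased"
[1,2] ((S\NP)\S)/N  lex  "river"
[2,3] N/(NP/N)  lex  "ate"
[3,4] (NP/PP)/N  lex  "cat"
[4,5] S\N  lex  "found"
[5,6] (PP/N)\(S\N)  lex  "heard"
[4,6] PP/N  <  k=5
[3,6] NP/N  >S  k=4
[2,6] N  >  k=3
[1,6] (S\NP)\S  >  k=2
[0,6] S\NP  <  k=1
[6,7] N  lex  "today"
[7,8] (S\(S\NP))\N  lex  "near"
[6,8] S\(S\NP)  <  k=7
[0,8] S  <  k=6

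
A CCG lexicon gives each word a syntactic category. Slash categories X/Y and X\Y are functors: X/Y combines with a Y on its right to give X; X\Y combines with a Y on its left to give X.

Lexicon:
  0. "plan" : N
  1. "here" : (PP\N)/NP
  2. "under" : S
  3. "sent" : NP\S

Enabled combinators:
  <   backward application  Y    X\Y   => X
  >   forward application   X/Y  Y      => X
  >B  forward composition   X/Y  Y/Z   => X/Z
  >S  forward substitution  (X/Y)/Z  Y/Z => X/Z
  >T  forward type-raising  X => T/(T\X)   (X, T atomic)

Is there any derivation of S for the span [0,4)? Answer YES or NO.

N (PP\N)/NP S NP\S
CKY chart[0,4] = {N/(N\PP), NP/(NP\PP), PP, PP/(NP\NP), PP/(PP\PP), S/(S\PP)}; S ∉ chart

NO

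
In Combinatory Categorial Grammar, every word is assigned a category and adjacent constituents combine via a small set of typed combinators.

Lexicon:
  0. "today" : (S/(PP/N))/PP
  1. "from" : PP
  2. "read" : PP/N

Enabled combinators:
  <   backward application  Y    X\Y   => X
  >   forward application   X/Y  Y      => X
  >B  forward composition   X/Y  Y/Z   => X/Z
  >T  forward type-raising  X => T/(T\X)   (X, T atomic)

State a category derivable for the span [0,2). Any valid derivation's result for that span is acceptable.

[0,3] S   >
  [0,2] S/(PP/N)   >
    [0,1] "today" : (S/(PP/N))/PP
    [1,2] "from" : PP
  [2,3] "read" : PP/N

S/(PP/N)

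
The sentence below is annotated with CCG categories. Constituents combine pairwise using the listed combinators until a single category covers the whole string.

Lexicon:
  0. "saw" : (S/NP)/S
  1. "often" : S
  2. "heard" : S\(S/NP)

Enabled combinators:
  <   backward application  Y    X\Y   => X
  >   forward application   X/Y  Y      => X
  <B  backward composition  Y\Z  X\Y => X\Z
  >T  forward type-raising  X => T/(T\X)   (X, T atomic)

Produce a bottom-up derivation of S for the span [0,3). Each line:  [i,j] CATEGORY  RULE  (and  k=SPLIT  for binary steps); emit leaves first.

[0,1] (S/NP)/S  lex  "saw"
[1,2] S  lex  "often"
[0,2] S/NP  >  k=1
[2,3] S\(S/NP)  lex  "heard"
[0,3] S  <  k=2

[0,3] S   <
  [0,2] S/NP   >
    [0,1] "saw" : (S/NP)/S
    [1,2] "often" : S
  [2,3] "heard" : S\(S/NP)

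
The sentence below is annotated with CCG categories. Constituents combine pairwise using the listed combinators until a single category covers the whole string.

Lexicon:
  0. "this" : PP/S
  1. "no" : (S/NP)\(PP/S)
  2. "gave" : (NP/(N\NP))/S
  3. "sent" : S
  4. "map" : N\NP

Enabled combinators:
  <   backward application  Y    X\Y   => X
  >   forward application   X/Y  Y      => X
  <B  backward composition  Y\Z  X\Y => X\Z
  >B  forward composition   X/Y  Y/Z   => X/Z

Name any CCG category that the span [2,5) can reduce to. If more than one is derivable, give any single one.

NP

[0,5] S   >
  [0,2] S/NP   <
    [0,1] "this" : PP/S
    [1,2] "no" : (S/NP)\(PP/S)
  [2,5] NP   >
    [2,4] NP/(N\NP)   >
      [2,3] "gave" : (NP/(N\NP))/S
      [3,4] "sent" : S
    [4,5] "map" : N\NP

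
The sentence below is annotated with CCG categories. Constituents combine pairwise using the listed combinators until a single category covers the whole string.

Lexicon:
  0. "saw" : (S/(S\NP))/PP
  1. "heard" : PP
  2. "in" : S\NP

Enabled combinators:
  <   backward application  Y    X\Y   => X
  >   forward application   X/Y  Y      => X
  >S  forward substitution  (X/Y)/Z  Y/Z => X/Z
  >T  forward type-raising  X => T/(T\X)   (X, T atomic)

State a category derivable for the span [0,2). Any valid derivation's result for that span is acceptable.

[0,3] S   >
  [0,2] S/(S\NP)   >
    [0,1] "saw" : (S/(S\NP))/PP
    [1,2] "heard" : PP
  [2,3] "in" : S\NP

S/(S\NP)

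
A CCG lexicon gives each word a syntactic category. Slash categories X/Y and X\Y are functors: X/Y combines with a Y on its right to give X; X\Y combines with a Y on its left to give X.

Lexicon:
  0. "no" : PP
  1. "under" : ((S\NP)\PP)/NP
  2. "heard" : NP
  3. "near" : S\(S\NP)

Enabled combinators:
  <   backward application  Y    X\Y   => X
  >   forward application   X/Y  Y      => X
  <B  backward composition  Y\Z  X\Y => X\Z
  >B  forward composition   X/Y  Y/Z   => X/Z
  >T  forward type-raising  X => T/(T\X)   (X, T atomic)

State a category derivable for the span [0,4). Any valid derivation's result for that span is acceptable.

S

[0,4] S   <
  [0,1] "no" : PP
  [1,4] S\PP   <B
    [1,3] (S\NP)\PP   >
      [1,2] "under" : ((S\NP)\PP)/NP
      [2,3] "heard" : NP
    [3,4] "near" : S\(S\NP)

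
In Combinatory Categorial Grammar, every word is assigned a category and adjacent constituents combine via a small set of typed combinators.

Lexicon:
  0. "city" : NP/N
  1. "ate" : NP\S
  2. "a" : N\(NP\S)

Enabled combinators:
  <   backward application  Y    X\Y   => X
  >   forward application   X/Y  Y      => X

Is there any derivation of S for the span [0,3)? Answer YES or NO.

NP/N NP\S N\(NP\S)
CKY chart[0,3] = {NP}; S ∉ chart

NO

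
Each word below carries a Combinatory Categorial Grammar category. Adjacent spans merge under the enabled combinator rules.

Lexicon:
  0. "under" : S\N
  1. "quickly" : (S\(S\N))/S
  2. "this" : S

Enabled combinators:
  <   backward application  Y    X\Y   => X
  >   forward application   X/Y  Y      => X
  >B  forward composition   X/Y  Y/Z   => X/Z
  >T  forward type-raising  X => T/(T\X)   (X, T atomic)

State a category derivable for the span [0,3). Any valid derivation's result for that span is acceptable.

[0,3] S   <
  [0,1] "under" : S\N
  [1,3] S\(S\N)   >
    [1,2] "quickly" : (S\(S\N))/S
    [2,3] "this" : S

S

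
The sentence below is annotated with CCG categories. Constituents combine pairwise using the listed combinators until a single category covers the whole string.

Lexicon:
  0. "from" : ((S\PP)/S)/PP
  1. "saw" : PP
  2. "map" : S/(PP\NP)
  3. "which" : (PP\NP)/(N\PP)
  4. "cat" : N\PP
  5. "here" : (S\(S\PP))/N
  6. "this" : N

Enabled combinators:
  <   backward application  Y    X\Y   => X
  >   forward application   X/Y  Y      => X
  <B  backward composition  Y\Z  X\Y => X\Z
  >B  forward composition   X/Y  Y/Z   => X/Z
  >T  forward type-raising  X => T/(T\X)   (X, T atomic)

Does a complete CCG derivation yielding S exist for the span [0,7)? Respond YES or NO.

YES

[0,7] S   <
  [0,5] S\PP   >
    [0,2] (S\PP)/S   >
      [0,1] "from" : ((S\PP)/S)/PP
      [1,2] "saw" : PP
    [2,5] S   >
      [2,3] "map" : S/(PP\NP)
      [3,5] PP\NP   >
        [3,4] "which" : (PP\NP)/(N\PP)
        [4,5] "cat" : N\PP
  [5,7] S\(S\PP)   >
    [5,6] "here" : (S\(S\PP))/N
    [6,7] "this" : N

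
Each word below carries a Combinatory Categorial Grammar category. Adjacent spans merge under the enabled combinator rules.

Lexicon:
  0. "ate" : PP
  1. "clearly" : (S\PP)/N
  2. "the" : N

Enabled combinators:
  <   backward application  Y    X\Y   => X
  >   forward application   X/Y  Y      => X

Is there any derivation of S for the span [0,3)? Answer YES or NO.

YES

[0,3] S   <
  [0,1] "ate" : PP
  [1,3] S\PP   >
    [1,2] "clearly" : (S\PP)/N
    [2,3] "the" : N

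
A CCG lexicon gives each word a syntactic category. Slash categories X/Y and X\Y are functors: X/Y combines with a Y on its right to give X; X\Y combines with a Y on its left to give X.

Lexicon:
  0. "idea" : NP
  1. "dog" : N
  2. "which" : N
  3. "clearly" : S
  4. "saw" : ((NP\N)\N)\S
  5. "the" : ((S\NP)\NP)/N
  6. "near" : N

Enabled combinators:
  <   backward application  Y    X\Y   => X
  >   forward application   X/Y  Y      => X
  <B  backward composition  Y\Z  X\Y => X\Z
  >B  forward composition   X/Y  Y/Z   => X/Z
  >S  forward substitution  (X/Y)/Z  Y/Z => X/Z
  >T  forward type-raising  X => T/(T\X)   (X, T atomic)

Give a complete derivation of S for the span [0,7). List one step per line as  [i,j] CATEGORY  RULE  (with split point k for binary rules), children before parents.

[0,1] NP  lex  "idea"
[0,1] S/(S\NP)  >T
[1,2] N  lex  "dog"
[2,3] N  lex  "which"
[3,4] S  lex  "clearly"
[4,5] ((NP\N)\N)\S  lex  "saw"
[3,5] (NP\N)\N  <  k=4
[2,5] NP\N  <  k=3
[1,5] NP  <  k=2
[5,6] ((S\NP)\NP)/N  lex  "the"
[6,7] N  lex  "near"
[5,7] (S\NP)\NP  >  k=6
[1,7] S\NP  <  k=5
[0,7] S  >  k=1

[0,7] S   >
  [0,1] S/(S\NP)   >T
    [0,1] "idea" : NP
  [1,7] S\NP   <
    [1,5] NP   <
      [1,2] "dog" : N
      [2,5] NP\N   <
        [2,3] "which" : N
        [3,5] (NP\N)\N   <
          [3,4] "clearly" : S
          [4,5] "saw" : ((NP\N)\N)\S
    [5,7] (S\NP)\NP   >
      [5,6] "the" : ((S\NP)\NP)/N
      [6,7] "near" : N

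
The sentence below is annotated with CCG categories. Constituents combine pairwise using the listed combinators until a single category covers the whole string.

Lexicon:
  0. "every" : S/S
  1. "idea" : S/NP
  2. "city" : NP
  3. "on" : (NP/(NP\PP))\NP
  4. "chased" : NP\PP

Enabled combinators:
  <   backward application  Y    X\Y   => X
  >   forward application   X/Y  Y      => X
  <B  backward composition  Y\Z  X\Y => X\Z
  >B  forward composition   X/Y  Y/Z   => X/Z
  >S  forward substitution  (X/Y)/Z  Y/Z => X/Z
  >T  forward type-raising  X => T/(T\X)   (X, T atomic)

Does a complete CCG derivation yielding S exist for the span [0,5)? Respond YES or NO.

[0,5] S   >
  [0,2] S/NP   >B
    [0,1] "every" : S/S
    [1,2] "idea" : S/NP
  [2,5] NP   >
    [2,4] NP/(NP\PP)   <
      [2,3] "city" : NP
      [3,4] "on" : (NP/(NP\PP))\NP
    [4,5] "chased" : NP\PP

YES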